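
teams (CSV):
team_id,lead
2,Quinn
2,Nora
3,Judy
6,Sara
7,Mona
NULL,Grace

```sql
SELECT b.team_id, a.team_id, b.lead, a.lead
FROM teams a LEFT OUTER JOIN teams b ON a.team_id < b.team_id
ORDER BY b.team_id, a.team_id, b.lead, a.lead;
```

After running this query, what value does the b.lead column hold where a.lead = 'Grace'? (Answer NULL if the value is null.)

LEFT JOIN keeps every row from `teams a`; unmatched rows get NULL for `teams b`'s columns.
Matching on a.team_id < b.team_id. A NULL in a compared column never satisfies the condition.
- a (team_id=2) pairs with 3 row(s) of b.
- a (team_id=2) pairs with 3 row(s) of b.
- a (team_id=3) pairs with 2 row(s) of b.
- a (team_id=6) pairs with 1 row(s) of b.
- a (team_id=7) has no partner → padded with NULL.
- a (team_id=NULL) has no partner → padded with NULL.

NULL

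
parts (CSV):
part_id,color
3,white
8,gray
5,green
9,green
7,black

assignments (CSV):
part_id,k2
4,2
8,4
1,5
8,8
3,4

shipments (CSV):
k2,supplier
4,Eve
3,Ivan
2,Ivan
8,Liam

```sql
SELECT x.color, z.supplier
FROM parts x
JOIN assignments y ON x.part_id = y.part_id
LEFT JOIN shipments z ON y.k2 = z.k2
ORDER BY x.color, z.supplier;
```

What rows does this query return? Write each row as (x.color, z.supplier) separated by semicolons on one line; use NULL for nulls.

(gray, Eve); (gray, Liam); (white, Eve)

Step 1 — x INNER JOIN y on part_id → 3 row(s).
Then LEFT JOIN `shipments z` on k2: each of those 3 rows is kept; rows whose y.k2 has no match in z get NULL for z's columns.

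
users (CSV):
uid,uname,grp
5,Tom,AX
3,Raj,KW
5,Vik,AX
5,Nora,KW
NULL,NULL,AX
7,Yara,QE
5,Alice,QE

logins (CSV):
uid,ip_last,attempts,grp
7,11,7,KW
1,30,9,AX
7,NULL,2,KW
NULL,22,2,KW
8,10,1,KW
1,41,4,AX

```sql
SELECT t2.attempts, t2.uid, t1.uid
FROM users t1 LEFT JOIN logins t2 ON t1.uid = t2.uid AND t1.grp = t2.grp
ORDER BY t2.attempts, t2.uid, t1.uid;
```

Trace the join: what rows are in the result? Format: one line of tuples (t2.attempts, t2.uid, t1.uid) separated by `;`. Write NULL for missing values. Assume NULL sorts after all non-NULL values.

(NULL, NULL, 3); (NULL, NULL, 5); (NULL, NULL, 5); (NULL, NULL, 5); (NULL, NULL, 5); (NULL, NULL, 7); (NULL, NULL, NULL)

LEFT JOIN keeps every row from `users`; unmatched rows get NULL for `logins`'s columns.
Matching on t1.uid = t2.uid AND t1.grp = t2.grp. A NULL in a compared column never satisfies the condition.
Matched pairs: 0; unmatched t1 rows kept: 7.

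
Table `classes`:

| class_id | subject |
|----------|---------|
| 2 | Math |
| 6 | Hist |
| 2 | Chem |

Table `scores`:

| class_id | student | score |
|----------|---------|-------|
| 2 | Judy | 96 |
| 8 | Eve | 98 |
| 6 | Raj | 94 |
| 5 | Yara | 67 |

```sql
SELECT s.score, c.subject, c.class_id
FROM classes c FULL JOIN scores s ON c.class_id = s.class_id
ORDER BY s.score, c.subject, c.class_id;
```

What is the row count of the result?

FULL OUTER JOIN keeps every row from both sides; unmatched rows get NULL for the other side's columns.
Matching on c.class_id = s.class_id.
- c[0] class_id=2 → 1 match(es) in s → 1 row(s).
- c[1] class_id=6 → 1 match(es) in s → 1 row(s).
- c[2] class_id=2 → 1 match(es) in s → 1 row(s).
- plus 2 unmatched s row(s), each kept with NULL c columns.
Total: 3 matched + 2 padded = 5 rows.

5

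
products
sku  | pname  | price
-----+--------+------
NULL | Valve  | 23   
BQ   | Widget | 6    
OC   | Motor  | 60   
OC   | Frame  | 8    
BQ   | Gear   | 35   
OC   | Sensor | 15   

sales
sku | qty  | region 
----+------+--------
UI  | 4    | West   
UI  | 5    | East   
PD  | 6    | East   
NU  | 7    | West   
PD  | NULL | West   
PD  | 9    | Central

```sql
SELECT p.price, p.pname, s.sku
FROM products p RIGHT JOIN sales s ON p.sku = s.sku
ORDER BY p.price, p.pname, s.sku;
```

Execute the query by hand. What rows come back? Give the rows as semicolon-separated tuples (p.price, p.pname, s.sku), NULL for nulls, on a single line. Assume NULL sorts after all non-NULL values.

RIGHT JOIN keeps every row from `sales`; unmatched rows get NULL for `products`'s columns.
Matching on p.sku = s.sku. A NULL in a compared column never satisfies the condition.
- p (sku=NULL) has no partner in s.
- p (sku=BQ) has no partner in s.
- p (sku=OC) has no partner in s.
- p (sku=OC) has no partner in s.
- p (sku=BQ) has no partner in s.
- p (sku=OC) has no partner in s.
- 6 row(s) from s found no p partner → padded with NULL.
After projecting and ordering:
p.price | p.pname | s.sku
NULL | NULL | NU
NULL | NULL | PD
NULL | NULL | PD
NULL | NULL | PD
NULL | NULL | UI
NULL | NULL | UI

(NULL, NULL, NU); (NULL, NULL, PD); (NULL, NULL, PD); (NULL, NULL, PD); (NULL, NULL, UI); (NULL, NULL, UI)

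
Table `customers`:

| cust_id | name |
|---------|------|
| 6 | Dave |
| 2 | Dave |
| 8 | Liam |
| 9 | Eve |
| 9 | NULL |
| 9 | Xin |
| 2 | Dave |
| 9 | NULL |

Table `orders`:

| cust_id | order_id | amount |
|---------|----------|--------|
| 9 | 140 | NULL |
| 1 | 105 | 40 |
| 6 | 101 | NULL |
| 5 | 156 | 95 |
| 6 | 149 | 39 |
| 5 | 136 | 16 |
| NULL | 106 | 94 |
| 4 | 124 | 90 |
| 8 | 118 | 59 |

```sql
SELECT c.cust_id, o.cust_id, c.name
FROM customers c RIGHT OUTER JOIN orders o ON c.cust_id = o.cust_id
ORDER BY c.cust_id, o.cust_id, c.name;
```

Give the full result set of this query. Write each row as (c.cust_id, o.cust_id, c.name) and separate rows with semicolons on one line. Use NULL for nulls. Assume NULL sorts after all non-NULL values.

(6, 6, Dave); (6, 6, Dave); (8, 8, Liam); (9, 9, Eve); (9, 9, Xin); (9, 9, NULL); (9, 9, NULL); (NULL, 1, NULL); (NULL, 4, NULL); (NULL, 5, NULL); (NULL, 5, NULL); (NULL, NULL, NULL)

RIGHT JOIN keeps every row from `orders`; unmatched rows get NULL for `customers`'s columns.
Matching on c.cust_id = o.cust_id. A NULL in a compared column never satisfies the condition.
- cust_id=6: 2 matching o row(s), so 2 row(s) emitted.
- cust_id=2: no matching o row.
- cust_id=8: 1 matching o row(s), so 1 row(s) emitted.
- cust_id=9: 1 matching o row(s), so 1 row(s) emitted.
- cust_id=9: 1 matching o row(s), so 1 row(s) emitted.
- cust_id=9: 1 matching o row(s), so 1 row(s) emitted.
- cust_id=2: no matching o row.
- cust_id=9: 1 matching o row(s), so 1 row(s) emitted.
- 5 o row(s) had no c match → kept, c columns NULL.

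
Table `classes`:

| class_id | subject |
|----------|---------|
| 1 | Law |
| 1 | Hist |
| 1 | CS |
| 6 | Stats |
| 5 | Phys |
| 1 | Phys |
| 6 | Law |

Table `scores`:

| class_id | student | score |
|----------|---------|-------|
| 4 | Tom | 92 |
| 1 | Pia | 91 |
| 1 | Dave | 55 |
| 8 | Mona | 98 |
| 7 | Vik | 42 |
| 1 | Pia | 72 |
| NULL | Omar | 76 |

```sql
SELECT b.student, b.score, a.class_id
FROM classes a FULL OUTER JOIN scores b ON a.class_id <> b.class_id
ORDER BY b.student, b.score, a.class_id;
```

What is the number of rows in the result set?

FULL OUTER JOIN keeps every row from both sides; unmatched rows get NULL for the other side's columns.
Matching on a.class_id <> b.class_id. A NULL in a compared column never satisfies the condition.
Matched pairs: 30; unmatched a rows kept: 0; unmatched b rows kept: 1.
Total: 30 matched + 1 padded = 31 rows.

31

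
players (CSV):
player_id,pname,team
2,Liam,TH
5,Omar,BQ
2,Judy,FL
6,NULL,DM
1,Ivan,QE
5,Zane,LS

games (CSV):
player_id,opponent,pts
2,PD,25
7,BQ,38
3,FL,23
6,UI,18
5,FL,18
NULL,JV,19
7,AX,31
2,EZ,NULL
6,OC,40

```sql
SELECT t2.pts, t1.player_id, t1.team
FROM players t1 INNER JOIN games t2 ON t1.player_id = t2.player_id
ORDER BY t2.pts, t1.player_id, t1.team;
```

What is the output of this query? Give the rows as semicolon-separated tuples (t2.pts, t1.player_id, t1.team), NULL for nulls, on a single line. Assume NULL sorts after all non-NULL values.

(18, 5, BQ); (18, 5, LS); (18, 6, DM); (25, 2, FL); (25, 2, TH); (40, 6, DM); (NULL, 2, FL); (NULL, 2, TH)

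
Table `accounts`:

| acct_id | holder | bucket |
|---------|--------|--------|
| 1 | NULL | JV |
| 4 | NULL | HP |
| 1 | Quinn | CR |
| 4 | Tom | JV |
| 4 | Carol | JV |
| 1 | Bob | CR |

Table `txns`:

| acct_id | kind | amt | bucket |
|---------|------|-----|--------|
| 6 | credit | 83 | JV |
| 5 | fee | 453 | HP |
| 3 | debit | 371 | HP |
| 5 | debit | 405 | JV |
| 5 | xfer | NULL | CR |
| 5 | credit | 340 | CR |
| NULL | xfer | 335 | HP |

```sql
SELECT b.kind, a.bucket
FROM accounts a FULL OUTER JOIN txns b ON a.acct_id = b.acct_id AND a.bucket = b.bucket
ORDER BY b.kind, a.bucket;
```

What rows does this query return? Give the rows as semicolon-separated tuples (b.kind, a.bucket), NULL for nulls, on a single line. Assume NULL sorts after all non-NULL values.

(credit, NULL); (credit, NULL); (debit, NULL); (debit, NULL); (fee, NULL); (xfer, NULL); (xfer, NULL); (NULL, CR); (NULL, CR); (NULL, HP); (NULL, JV); (NULL, JV); (NULL, JV)

FULL OUTER JOIN keeps every row from both sides; unmatched rows get NULL for the other side's columns.
Matching on a.acct_id = b.acct_id AND a.bucket = b.bucket. A NULL in a compared column never satisfies the condition.
- acct_id=1, bucket=JV: no b row matches, row kept with b columns NULL.
- acct_id=4, bucket=HP: no b row matches, row kept with b columns NULL.
- acct_id=1, bucket=CR: no b row matches, row kept with b columns NULL.
- acct_id=4, bucket=JV: no b row matches, row kept with b columns NULL.
- acct_id=4, bucket=JV: no b row matches, row kept with b columns NULL.
- acct_id=1, bucket=CR: no b row matches, row kept with b columns NULL.
- 7 row(s) from b found no a partner → padded with NULL.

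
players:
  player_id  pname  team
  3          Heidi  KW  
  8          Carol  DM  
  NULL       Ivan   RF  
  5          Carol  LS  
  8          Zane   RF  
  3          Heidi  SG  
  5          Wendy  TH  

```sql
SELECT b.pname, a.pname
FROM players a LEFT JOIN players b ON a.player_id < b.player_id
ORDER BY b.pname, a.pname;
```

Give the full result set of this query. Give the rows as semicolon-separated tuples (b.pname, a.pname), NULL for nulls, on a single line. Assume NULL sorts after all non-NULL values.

(Carol, Carol); (Carol, Heidi); (Carol, Heidi); (Carol, Heidi); (Carol, Heidi); (Carol, Wendy); (Wendy, Heidi); (Wendy, Heidi); (Zane, Carol); (Zane, Heidi); (Zane, Heidi); (Zane, Wendy); (NULL, Carol); (NULL, Ivan); (NULL, Zane)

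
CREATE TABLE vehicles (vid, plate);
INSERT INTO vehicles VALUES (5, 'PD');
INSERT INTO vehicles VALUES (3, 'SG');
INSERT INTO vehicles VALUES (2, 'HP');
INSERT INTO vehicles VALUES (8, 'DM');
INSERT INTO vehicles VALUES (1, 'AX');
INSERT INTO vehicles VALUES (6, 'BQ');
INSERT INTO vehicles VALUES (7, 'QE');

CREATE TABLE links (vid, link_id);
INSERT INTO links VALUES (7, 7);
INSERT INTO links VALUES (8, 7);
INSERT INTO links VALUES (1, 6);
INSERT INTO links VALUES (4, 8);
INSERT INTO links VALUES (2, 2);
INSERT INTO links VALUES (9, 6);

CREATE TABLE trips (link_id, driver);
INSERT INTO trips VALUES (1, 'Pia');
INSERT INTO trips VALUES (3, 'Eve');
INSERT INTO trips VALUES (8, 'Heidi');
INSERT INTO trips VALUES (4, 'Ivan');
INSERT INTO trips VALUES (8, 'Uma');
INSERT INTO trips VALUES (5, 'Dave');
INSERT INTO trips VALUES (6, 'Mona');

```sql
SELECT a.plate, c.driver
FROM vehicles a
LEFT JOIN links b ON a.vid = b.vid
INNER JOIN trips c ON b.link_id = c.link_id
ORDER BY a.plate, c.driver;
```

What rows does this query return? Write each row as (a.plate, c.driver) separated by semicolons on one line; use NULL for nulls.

Step 1 — a LEFT JOIN b on vid → 7 row(s).
Then INNER JOIN `trips c` on link_id: keep only rows whose b.link_id appears in c.

(AX, Mona)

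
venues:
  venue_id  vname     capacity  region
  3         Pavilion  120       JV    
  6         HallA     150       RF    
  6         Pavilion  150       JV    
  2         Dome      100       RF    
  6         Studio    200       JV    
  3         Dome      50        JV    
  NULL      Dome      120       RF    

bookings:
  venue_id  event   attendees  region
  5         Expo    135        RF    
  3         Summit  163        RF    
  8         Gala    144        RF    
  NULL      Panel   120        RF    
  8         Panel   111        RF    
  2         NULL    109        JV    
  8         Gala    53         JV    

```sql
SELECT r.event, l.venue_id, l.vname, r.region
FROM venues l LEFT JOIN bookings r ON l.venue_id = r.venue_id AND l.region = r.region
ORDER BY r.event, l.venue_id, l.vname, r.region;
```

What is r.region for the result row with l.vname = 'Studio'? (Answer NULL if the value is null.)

LEFT JOIN keeps every row from `venues`; unmatched rows get NULL for `bookings`'s columns.
Matching on l.venue_id = r.venue_id AND l.region = r.region. A NULL in a compared column never satisfies the condition.
Matched pairs: 0; unmatched l rows kept: 7.

NULL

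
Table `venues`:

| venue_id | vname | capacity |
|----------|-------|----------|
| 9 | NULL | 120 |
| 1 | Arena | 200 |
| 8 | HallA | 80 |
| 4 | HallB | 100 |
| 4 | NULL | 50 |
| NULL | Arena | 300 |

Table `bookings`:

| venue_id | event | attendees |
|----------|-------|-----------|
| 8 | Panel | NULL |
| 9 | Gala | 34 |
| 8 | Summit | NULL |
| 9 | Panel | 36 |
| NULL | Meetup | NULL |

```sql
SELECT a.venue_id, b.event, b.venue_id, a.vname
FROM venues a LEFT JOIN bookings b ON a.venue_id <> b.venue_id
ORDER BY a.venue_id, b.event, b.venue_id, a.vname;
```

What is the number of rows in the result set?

17

LEFT JOIN keeps every row from `venues`; unmatched rows get NULL for `bookings`'s columns.
Matching on a.venue_id <> b.venue_id. A NULL in a compared column never satisfies the condition.
- a (venue_id=9) pairs with 2 row(s) of b.
- a (venue_id=1) pairs with 4 row(s) of b.
- a (venue_id=8) pairs with 2 row(s) of b.
- a (venue_id=4) pairs with 4 row(s) of b.
- a (venue_id=4) pairs with 4 row(s) of b.
- a (venue_id=NULL) has no partner → padded with NULL.
Total: 16 matched + 1 padded = 17 rows.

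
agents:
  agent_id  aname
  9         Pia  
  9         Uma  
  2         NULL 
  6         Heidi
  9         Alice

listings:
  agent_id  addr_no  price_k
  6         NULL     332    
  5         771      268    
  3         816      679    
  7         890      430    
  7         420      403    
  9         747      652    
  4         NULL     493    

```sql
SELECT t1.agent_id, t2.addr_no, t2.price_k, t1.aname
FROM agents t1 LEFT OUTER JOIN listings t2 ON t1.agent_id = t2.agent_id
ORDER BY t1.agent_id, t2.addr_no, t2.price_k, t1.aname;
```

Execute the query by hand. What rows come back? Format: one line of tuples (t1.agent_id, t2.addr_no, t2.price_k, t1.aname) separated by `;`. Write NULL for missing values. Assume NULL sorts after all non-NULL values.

(2, NULL, NULL, NULL); (6, NULL, 332, Heidi); (9, 747, 652, Alice); (9, 747, 652, Pia); (9, 747, 652, Uma)

LEFT JOIN keeps every row from `agents`; unmatched rows get NULL for `listings`'s columns.
Matching on t1.agent_id = t2.agent_id.
- t1 (agent_id=9) pairs with 1 row(s) of t2.
- t1 (agent_id=9) pairs with 1 row(s) of t2.
- t1 (agent_id=2) has no partner → padded with NULL.
- t1 (agent_id=6) pairs with 1 row(s) of t2.
- t1 (agent_id=9) pairs with 1 row(s) of t2.
After projecting and ordering:
t1.agent_id | t2.addr_no | t2.price_k | t1.aname
2 | NULL | NULL | NULL
6 | NULL | 332 | Heidi
9 | 747 | 652 | Alice
9 | 747 | 652 | Pia
9 | 747 | 652 | Uma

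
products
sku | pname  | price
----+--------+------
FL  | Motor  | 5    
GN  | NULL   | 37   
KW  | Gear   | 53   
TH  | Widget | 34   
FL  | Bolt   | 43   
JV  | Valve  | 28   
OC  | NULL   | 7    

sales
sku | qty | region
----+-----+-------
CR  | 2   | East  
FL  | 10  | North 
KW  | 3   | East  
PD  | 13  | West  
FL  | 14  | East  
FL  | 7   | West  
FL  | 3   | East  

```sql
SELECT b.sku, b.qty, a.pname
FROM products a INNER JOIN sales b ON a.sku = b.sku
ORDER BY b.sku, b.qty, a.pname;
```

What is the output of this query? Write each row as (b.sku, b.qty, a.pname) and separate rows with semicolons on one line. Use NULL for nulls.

(FL, 3, Bolt); (FL, 3, Motor); (FL, 7, Bolt); (FL, 7, Motor); (FL, 10, Bolt); (FL, 10, Motor); (FL, 14, Bolt); (FL, 14, Motor); (KW, 3, Gear)

INNER JOIN keeps only pairs where the ON condition holds.
Matching on a.sku = b.sku.
Matched pairs: 9.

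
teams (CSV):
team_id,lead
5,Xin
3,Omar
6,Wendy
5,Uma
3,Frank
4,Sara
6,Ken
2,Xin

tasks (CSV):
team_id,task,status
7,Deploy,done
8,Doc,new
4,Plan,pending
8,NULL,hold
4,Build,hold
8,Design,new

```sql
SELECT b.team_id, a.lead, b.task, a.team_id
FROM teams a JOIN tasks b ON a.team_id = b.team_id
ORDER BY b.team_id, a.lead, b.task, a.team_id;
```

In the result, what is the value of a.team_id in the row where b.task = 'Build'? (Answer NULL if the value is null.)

INNER JOIN keeps only pairs where the ON condition holds.
Matching on a.team_id = b.team_id.
- a (team_id=5) has no partner → excluded.
- a (team_id=3) has no partner → excluded.
- a (team_id=6) has no partner → excluded.
- a (team_id=5) has no partner → excluded.
- a (team_id=3) has no partner → excluded.
- a (team_id=4) pairs with 2 row(s) of b.
- a (team_id=6) has no partner → excluded.
- a (team_id=2) has no partner → excluded.

4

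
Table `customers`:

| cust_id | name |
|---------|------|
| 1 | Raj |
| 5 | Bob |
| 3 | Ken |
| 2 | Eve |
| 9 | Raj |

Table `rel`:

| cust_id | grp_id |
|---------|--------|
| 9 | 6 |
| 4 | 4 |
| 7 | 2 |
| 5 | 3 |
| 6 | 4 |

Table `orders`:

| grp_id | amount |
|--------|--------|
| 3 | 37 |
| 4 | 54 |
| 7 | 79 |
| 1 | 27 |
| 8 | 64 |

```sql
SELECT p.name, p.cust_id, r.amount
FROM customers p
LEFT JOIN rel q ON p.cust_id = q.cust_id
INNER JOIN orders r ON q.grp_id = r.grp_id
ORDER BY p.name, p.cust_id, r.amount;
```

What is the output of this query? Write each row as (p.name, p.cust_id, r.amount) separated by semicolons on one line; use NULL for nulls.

Step 1 — p LEFT JOIN q on cust_id → 5 row(s).
Then INNER JOIN `orders r` on grp_id: keep only rows whose q.grp_id appears in r.

(Bob, 5, 37)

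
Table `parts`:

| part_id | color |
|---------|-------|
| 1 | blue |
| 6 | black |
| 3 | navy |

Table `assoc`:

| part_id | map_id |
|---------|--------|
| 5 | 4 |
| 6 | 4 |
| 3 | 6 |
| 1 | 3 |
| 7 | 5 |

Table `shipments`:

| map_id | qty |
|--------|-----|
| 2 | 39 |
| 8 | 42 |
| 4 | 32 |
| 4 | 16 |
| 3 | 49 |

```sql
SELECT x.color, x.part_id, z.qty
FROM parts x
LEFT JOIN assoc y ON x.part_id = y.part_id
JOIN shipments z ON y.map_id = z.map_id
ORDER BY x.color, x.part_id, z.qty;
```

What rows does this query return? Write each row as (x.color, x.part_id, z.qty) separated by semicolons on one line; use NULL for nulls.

Joins associate left-to-right: parts LEFT JOIN assoc on part_id gives 3 intermediate row(s).
Then INNER JOIN `shipments z` on map_id: keep only rows whose y.map_id appears in z.

(black, 6, 16); (black, 6, 32); (blue, 1, 49)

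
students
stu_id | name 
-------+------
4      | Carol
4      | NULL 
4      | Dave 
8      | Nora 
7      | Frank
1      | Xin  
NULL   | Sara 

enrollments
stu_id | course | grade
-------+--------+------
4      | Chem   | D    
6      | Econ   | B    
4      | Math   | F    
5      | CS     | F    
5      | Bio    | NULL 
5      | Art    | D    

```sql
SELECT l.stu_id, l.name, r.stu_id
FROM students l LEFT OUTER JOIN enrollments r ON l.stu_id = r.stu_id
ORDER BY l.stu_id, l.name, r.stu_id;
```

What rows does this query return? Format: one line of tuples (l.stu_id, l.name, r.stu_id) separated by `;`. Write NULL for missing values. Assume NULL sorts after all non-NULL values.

LEFT JOIN keeps every row from `students`; unmatched rows get NULL for `enrollments`'s columns.
Matching on l.stu_id = r.stu_id. A NULL in a compared column never satisfies the condition.
Matched pairs: 6; unmatched l rows kept: 4.

(1, Xin, NULL); (4, Carol, 4); (4, Carol, 4); (4, Dave, 4); (4, Dave, 4); (4, NULL, 4); (4, NULL, 4); (7, Frank, NULL); (8, Nora, NULL); (NULL, Sara, NULL)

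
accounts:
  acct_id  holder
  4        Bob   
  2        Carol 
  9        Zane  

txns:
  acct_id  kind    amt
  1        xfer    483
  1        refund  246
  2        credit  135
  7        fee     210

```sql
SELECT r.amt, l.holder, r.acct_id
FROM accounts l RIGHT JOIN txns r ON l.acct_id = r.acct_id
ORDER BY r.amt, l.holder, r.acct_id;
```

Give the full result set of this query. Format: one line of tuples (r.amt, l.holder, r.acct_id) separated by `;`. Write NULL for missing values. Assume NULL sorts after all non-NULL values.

RIGHT JOIN keeps every row from `txns`; unmatched rows get NULL for `accounts`'s columns.
Matching on l.acct_id = r.acct_id.
Matched pairs: 1; unmatched r rows kept: 3.

(135, Carol, 2); (210, NULL, 7); (246, NULL, 1); (483, NULL, 1)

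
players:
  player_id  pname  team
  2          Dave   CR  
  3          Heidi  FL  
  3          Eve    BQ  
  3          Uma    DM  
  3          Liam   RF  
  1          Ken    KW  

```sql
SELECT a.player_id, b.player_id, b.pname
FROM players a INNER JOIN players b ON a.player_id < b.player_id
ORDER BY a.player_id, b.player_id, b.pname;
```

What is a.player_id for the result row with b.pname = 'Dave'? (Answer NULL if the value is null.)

1

INNER JOIN keeps only pairs where the ON condition holds.
Matching on a.player_id < b.player_id.
- player_id=2: 4 matching b row(s), so 4 row(s) emitted.
- player_id=3: no matching b row, dropped.
- player_id=3: no matching b row, dropped.
- player_id=3: no matching b row, dropped.
- player_id=3: no matching b row, dropped.
- player_id=1: 5 matching b row(s), so 5 row(s) emitted.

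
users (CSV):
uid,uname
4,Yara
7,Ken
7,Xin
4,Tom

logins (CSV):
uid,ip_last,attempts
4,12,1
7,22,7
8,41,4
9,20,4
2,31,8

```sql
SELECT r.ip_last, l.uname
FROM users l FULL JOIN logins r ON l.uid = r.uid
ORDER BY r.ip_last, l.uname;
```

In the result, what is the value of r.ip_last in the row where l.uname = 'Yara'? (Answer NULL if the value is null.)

FULL OUTER JOIN keeps every row from both sides; unmatched rows get NULL for the other side's columns.
Matching on l.uid = r.uid.
Matched pairs: 4; unmatched l rows kept: 0; unmatched r rows kept: 3.

12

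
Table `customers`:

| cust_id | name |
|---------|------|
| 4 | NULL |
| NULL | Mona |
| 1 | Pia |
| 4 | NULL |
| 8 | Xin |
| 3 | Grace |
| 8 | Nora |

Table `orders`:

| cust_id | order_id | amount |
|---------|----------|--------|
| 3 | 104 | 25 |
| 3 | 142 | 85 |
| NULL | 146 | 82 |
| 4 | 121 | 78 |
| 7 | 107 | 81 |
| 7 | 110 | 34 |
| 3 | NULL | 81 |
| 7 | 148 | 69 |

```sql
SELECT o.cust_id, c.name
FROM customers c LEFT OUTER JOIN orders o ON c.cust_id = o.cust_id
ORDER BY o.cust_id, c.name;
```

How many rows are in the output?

9

LEFT JOIN keeps every row from `customers`; unmatched rows get NULL for `orders`'s columns.
Matching on c.cust_id = o.cust_id. A NULL in a compared column never satisfies the condition.
- c row (cust_id=4): matches 1 o row(s) → 1 output row(s).
- c row (cust_id=NULL): no match → kept, o columns NULL.
- c row (cust_id=1): no match → kept, o columns NULL.
- c row (cust_id=4): matches 1 o row(s) → 1 output row(s).
- c row (cust_id=8): no match → kept, o columns NULL.
- c row (cust_id=3): matches 3 o row(s) → 3 output row(s).
- c row (cust_id=8): no match → kept, o columns NULL.
Total: 5 matched + 4 padded = 9 rows.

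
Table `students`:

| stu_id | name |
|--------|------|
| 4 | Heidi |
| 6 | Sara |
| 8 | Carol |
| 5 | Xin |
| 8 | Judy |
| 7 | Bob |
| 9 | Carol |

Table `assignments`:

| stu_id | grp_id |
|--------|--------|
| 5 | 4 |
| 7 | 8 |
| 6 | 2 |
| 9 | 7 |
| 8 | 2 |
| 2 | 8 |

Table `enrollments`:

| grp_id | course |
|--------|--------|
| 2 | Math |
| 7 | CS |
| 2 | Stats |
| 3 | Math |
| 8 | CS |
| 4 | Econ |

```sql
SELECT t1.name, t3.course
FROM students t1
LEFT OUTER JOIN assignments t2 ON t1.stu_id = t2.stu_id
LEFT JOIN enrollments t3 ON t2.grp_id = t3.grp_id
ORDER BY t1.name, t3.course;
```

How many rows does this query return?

10

Evaluate left to right. First `students t1 LEFT JOIN assignments t2` on stu_id: 7 row(s).
Then LEFT JOIN `enrollments t3` on grp_id: each of those 7 rows is kept; rows whose t2.grp_id has no match in t3 get NULL for t3's columns.
Result: 10 row(s).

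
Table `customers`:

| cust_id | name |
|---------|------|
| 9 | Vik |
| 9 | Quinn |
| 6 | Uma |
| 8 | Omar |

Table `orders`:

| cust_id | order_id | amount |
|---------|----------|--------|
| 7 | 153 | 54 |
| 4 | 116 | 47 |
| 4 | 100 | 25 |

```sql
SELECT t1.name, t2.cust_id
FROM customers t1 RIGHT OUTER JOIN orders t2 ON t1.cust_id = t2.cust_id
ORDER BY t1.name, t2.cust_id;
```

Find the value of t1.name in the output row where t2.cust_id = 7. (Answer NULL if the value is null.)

RIGHT JOIN keeps every row from `orders`; unmatched rows get NULL for `customers`'s columns.
Matching on t1.cust_id = t2.cust_id.
- cust_id=9: no matching t2 row.
- cust_id=9: no matching t2 row.
- cust_id=6: no matching t2 row.
- cust_id=8: no matching t2 row.
- plus 3 unmatched t2 row(s), each kept with NULL t1 columns.

NULL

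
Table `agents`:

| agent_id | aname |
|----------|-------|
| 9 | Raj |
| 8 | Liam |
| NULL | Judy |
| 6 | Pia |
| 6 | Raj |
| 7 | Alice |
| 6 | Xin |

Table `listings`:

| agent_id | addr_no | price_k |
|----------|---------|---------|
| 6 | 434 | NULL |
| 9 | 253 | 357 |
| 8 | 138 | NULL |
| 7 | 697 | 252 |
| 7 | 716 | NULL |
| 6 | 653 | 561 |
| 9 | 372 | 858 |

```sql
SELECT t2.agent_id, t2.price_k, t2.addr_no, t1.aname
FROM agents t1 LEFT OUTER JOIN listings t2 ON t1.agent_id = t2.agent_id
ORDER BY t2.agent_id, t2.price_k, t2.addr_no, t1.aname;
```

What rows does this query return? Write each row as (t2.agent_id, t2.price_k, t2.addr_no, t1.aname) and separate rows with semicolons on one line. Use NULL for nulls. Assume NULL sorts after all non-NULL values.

(6, 561, 653, Pia); (6, 561, 653, Raj); (6, 561, 653, Xin); (6, NULL, 434, Pia); (6, NULL, 434, Raj); (6, NULL, 434, Xin); (7, 252, 697, Alice); (7, NULL, 716, Alice); (8, NULL, 138, Liam); (9, 357, 253, Raj); (9, 858, 372, Raj); (NULL, NULL, NULL, Judy)

LEFT JOIN keeps every row from `agents`; unmatched rows get NULL for `listings`'s columns.
Matching on t1.agent_id = t2.agent_id. A NULL in a compared column never satisfies the condition.
- t1 (agent_id=9) pairs with 2 row(s) of t2.
- t1 (agent_id=8) pairs with 1 row(s) of t2.
- t1 (agent_id=NULL) has no partner → padded with NULL.
- t1 (agent_id=6) pairs with 2 row(s) of t2.
- t1 (agent_id=6) pairs with 2 row(s) of t2.
- t1 (agent_id=7) pairs with 2 row(s) of t2.
- t1 (agent_id=6) pairs with 2 row(s) of t2.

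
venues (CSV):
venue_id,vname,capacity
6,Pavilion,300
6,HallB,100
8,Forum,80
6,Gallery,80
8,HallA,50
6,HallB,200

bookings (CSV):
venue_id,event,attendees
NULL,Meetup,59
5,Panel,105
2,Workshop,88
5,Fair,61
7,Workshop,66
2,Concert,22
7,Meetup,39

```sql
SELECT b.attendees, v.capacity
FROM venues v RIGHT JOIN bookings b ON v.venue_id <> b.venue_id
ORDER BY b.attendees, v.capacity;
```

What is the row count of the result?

RIGHT JOIN keeps every row from `bookings`; unmatched rows get NULL for `venues`'s columns.
Matching on v.venue_id <> b.venue_id. A NULL in a compared column never satisfies the condition.
- venue_id=6: 6 matching b row(s), so 6 row(s) emitted.
- venue_id=6: 6 matching b row(s), so 6 row(s) emitted.
- venue_id=8: 6 matching b row(s), so 6 row(s) emitted.
- venue_id=6: 6 matching b row(s), so 6 row(s) emitted.
- venue_id=8: 6 matching b row(s), so 6 row(s) emitted.
- venue_id=6: 6 matching b row(s), so 6 row(s) emitted.
- plus 1 unmatched b row(s), each kept with NULL v columns.
Total: 36 matched + 1 padded = 37 rows.

37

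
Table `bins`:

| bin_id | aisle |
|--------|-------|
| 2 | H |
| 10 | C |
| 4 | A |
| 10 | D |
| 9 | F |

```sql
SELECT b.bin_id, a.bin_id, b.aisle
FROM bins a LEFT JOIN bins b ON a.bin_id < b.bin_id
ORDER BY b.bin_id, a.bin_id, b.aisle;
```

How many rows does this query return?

11

LEFT JOIN keeps every row from `bins a`; unmatched rows get NULL for `bins b`'s columns.
Matching on a.bin_id < b.bin_id.
- bin_id=2: 4 matching b row(s), so 4 row(s) emitted.
- bin_id=10: no b row matches, row kept with b columns NULL.
- bin_id=4: 3 matching b row(s), so 3 row(s) emitted.
- bin_id=10: no b row matches, row kept with b columns NULL.
- bin_id=9: 2 matching b row(s), so 2 row(s) emitted.
Total: 9 matched + 2 padded = 11 rows.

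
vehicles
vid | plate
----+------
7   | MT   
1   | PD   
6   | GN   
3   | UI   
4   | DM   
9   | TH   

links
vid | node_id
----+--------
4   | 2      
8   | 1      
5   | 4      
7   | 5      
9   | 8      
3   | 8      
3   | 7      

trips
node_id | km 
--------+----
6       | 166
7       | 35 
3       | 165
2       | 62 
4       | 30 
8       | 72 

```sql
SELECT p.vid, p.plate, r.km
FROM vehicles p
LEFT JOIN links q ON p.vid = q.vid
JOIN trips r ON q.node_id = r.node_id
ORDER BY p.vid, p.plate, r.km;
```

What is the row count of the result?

4

Step 1 — p LEFT JOIN q on vid → 7 row(s).
Then INNER JOIN `trips r` on node_id: keep only rows whose q.node_id appears in r.
Result: 4 row(s).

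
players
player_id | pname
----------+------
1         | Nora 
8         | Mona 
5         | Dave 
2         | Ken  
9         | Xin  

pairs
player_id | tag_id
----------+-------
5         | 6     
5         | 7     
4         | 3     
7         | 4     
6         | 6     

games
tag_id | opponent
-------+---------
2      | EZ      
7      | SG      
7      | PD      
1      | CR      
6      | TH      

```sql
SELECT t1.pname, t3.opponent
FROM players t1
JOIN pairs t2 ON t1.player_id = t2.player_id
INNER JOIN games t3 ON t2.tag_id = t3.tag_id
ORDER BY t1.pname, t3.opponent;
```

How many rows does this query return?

3

Joins associate left-to-right: players INNER JOIN pairs on player_id gives 2 intermediate row(s).
Then INNER JOIN `games t3` on tag_id: keep only rows whose t2.tag_id appears in t3.
Result: 3 row(s).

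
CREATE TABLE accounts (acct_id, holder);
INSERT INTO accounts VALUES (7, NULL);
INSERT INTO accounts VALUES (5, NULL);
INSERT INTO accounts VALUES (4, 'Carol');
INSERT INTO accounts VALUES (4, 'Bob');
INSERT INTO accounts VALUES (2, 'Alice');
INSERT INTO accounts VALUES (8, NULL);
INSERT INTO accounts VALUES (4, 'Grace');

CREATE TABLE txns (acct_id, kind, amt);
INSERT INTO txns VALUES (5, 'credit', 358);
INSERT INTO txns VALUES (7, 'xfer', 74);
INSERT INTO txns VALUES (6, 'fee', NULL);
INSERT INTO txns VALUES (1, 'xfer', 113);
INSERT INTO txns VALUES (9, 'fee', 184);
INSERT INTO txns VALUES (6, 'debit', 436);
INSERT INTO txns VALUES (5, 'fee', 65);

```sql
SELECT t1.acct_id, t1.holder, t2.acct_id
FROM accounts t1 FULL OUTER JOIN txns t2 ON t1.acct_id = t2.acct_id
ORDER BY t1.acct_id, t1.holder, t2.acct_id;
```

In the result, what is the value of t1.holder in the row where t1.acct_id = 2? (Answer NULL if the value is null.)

Alice

FULL OUTER JOIN keeps every row from both sides; unmatched rows get NULL for the other side's columns.
Matching on t1.acct_id = t2.acct_id.
Matched pairs: 3; unmatched t1 rows kept: 5; unmatched t2 rows kept: 4.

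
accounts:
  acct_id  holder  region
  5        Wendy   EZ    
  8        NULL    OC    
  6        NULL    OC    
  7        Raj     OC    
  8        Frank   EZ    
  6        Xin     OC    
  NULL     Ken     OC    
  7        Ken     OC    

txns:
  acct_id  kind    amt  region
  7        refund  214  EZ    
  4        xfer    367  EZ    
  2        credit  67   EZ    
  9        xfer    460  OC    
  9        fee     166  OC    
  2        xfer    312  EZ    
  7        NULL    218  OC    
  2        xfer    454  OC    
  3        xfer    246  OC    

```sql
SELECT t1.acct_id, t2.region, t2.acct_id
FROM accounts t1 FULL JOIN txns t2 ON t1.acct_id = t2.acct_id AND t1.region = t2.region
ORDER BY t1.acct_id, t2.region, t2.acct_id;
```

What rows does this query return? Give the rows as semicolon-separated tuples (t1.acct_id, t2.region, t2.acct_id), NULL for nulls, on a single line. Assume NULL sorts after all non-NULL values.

(5, NULL, NULL); (6, NULL, NULL); (6, NULL, NULL); (7, OC, 7); (7, OC, 7); (8, NULL, NULL); (8, NULL, NULL); (NULL, EZ, 2); (NULL, EZ, 2); (NULL, EZ, 4); (NULL, EZ, 7); (NULL, OC, 2); (NULL, OC, 3); (NULL, OC, 9); (NULL, OC, 9); (NULL, NULL, NULL)

FULL OUTER JOIN keeps every row from both sides; unmatched rows get NULL for the other side's columns.
Matching on t1.acct_id = t2.acct_id AND t1.region = t2.region. A NULL in a compared column never satisfies the condition.
Matched pairs: 2; unmatched t1 rows kept: 6; unmatched t2 rows kept: 8.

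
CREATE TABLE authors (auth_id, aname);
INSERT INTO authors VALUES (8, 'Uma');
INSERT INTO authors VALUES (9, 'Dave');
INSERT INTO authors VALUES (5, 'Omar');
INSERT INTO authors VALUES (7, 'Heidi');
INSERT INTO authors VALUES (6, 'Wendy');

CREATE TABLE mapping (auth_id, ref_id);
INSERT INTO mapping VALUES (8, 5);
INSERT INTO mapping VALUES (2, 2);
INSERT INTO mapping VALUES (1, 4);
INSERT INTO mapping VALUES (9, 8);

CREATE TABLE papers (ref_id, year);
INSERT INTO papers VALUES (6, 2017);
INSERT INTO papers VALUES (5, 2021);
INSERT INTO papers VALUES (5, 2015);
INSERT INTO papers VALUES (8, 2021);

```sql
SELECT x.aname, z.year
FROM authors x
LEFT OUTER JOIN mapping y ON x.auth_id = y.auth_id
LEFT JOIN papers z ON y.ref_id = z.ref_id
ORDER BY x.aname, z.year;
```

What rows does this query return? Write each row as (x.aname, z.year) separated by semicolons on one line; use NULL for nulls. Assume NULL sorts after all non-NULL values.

Joins associate left-to-right: authors LEFT JOIN mapping on auth_id gives 5 intermediate row(s).
Then LEFT JOIN `papers z` on ref_id: each of those 5 rows is kept; rows whose y.ref_id has no match in z get NULL for z's columns.

(Dave, 2021); (Heidi, NULL); (Omar, NULL); (Uma, 2015); (Uma, 2021); (Wendy, NULL)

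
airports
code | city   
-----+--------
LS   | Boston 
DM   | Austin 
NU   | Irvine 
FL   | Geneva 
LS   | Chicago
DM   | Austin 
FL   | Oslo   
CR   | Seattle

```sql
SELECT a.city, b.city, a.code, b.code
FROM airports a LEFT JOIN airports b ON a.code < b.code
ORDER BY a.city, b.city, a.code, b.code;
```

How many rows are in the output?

26

LEFT JOIN keeps every row from `airports a`; unmatched rows get NULL for `airports b`'s columns.
Matching on a.code < b.code.
- a row (code=LS): matches 1 b row(s) → 1 output row(s).
- a row (code=DM): matches 5 b row(s) → 5 output row(s).
- a row (code=NU): no match → kept, b columns NULL.
- a row (code=FL): matches 3 b row(s) → 3 output row(s).
- a row (code=LS): matches 1 b row(s) → 1 output row(s).
- a row (code=DM): matches 5 b row(s) → 5 output row(s).
- a row (code=FL): matches 3 b row(s) → 3 output row(s).
- a row (code=CR): matches 7 b row(s) → 7 output row(s).
Total: 25 matched + 1 padded = 26 rows.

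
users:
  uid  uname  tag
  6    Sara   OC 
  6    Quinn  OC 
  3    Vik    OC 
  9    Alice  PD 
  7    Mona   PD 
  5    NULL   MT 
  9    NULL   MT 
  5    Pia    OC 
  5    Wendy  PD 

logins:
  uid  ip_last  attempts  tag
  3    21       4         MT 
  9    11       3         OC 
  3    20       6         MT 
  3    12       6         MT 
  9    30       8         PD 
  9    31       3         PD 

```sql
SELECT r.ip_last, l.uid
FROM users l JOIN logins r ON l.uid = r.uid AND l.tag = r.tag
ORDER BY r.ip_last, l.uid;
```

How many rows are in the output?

2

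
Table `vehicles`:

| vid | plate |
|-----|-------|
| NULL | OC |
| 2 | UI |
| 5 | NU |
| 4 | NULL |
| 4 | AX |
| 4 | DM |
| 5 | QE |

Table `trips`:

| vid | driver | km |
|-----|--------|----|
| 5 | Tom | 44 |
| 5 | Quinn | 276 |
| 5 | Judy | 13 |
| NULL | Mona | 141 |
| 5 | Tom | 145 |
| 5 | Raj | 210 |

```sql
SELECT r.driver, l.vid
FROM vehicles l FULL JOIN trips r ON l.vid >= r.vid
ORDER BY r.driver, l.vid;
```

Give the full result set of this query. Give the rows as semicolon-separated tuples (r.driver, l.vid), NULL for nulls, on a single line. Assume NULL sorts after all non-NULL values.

(Judy, 5); (Judy, 5); (Mona, NULL); (Quinn, 5); (Quinn, 5); (Raj, 5); (Raj, 5); (Tom, 5); (Tom, 5); (Tom, 5); (Tom, 5); (NULL, 2); (NULL, 4); (NULL, 4); (NULL, 4); (NULL, NULL)

FULL OUTER JOIN keeps every row from both sides; unmatched rows get NULL for the other side's columns.
Matching on l.vid >= r.vid. A NULL in a compared column never satisfies the condition.
Matched pairs: 10; unmatched l rows kept: 5; unmatched r rows kept: 1.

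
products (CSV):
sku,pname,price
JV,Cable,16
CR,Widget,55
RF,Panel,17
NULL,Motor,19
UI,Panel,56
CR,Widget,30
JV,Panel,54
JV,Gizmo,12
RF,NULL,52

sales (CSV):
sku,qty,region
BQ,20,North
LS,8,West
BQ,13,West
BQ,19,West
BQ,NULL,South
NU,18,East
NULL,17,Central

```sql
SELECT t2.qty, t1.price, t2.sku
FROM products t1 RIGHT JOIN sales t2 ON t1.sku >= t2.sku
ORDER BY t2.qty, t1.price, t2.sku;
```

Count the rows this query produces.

39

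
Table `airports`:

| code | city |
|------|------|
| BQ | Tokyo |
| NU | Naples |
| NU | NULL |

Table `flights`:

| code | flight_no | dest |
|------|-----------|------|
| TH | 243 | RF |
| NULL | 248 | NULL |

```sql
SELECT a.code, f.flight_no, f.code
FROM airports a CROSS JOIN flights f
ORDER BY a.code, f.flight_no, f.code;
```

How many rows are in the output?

CROSS JOIN pairs every row of `airports` with every row of `flights`: 3 × 2 = 6 rows.

6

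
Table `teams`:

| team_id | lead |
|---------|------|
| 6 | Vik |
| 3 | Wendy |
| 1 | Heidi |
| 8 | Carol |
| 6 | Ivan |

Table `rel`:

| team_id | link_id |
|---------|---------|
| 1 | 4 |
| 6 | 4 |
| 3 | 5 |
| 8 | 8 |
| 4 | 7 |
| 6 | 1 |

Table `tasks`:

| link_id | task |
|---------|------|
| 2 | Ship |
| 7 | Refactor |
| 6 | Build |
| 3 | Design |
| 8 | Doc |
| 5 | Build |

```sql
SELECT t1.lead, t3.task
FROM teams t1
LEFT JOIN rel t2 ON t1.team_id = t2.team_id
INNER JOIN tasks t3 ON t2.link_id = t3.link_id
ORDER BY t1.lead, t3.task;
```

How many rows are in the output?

2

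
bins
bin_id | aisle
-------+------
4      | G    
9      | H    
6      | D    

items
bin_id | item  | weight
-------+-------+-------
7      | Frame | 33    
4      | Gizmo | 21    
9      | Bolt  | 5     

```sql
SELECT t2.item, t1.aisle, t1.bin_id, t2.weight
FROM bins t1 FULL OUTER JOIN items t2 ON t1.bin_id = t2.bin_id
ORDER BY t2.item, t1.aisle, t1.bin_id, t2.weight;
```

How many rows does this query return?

4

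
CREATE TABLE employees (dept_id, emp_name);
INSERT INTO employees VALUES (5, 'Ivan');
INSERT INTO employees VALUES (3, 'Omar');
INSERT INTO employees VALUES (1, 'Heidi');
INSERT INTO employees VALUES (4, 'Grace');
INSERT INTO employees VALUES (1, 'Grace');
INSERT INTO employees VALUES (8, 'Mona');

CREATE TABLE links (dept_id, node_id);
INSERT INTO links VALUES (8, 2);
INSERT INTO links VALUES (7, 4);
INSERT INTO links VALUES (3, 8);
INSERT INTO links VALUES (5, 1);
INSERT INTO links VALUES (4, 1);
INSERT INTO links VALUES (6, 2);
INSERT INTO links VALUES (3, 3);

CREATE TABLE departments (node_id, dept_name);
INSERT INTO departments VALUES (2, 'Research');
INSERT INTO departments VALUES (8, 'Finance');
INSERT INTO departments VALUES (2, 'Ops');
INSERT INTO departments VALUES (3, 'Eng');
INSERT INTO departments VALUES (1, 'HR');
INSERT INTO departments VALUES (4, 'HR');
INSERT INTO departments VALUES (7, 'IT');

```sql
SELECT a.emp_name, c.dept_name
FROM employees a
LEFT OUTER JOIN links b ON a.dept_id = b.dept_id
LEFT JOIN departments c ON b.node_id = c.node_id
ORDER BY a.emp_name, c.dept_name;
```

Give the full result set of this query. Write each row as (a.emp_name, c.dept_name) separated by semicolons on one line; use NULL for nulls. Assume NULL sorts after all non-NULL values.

(Grace, HR); (Grace, NULL); (Heidi, NULL); (Ivan, HR); (Mona, Ops); (Mona, Research); (Omar, Eng); (Omar, Finance)

Joins associate left-to-right: employees LEFT JOIN links on dept_id gives 7 intermediate row(s).
Then LEFT JOIN `departments c` on node_id: each of those 7 rows is kept; rows whose b.node_id has no match in c get NULL for c's columns.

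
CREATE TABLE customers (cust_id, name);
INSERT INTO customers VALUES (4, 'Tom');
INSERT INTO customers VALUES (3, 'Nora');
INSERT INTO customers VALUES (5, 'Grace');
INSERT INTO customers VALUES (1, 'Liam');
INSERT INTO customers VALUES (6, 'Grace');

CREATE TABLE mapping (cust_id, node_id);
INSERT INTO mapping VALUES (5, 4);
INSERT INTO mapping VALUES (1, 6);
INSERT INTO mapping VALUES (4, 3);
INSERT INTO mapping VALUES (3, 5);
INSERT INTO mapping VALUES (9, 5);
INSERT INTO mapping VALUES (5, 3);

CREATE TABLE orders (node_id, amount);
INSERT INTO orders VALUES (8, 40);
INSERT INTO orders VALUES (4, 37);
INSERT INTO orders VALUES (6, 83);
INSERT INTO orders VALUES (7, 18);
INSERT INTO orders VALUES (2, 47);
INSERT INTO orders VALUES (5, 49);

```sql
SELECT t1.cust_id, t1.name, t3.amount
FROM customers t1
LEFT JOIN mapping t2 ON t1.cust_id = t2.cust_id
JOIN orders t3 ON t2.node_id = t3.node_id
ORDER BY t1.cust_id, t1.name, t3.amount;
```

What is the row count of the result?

3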